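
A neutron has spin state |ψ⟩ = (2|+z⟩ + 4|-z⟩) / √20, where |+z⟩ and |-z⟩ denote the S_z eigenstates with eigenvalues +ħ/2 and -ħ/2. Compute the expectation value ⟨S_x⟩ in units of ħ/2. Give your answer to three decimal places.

⟨σ_x⟩ = 2 Re(a* b)/(|a|²+|b|²) with a = 2, b = 4.
a* b = 8, so ⟨σ_x⟩ = 16/20.
⟨S_x⟩ = (ħ/2)·⟨σ_x⟩.

0.800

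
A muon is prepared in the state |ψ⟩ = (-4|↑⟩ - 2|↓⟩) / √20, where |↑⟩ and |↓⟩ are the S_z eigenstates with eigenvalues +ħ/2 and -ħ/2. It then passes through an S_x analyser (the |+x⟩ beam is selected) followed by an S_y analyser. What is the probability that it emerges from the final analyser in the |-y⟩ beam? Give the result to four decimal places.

0.4500

First analyser (S_x): P(|+x⟩) = |⟨+x|ψ⟩|² = 36/40.
After stage 1 the state is |+x⟩; P(|-y⟩) = |⟨-y|+x⟩|² = 1/2.
Joint probability = 36/40 × 1/2 = 0.4500.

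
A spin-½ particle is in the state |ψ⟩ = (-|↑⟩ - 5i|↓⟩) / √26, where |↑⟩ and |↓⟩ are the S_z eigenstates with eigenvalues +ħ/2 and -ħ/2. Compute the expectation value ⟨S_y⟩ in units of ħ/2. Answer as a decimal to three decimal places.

0.385

⟨σ_y⟩ = 2 Im(a* b)/(|a|²+|b|²) with a = -1, b = -5i.
a* b = 5i, so ⟨σ_y⟩ = 10/26.
⟨S_y⟩ = (ħ/2)·⟨σ_y⟩.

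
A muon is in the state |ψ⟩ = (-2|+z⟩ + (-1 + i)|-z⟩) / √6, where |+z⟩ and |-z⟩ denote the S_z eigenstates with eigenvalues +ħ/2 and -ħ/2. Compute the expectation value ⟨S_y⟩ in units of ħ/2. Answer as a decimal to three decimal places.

-0.667

⟨σ_y⟩ = 2 Im(a* b)/(|a|²+|b|²) with a = -2, b = (-1 + i).
a* b = (2 - 2i), so ⟨σ_y⟩ = -4/6.
⟨S_y⟩ = (ħ/2)·⟨σ_y⟩.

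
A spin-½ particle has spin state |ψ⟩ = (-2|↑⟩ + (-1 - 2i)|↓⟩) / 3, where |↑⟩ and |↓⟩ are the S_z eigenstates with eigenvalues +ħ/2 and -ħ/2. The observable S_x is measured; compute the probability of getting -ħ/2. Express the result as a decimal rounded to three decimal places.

|-x⟩ = (|↑⟩ - |↓⟩)/√2, so ⟨-x|ψ⟩ = (-1 + 2i) / (√2·3).
P = |-1 + 2i|² / 18 = 5/18.

0.278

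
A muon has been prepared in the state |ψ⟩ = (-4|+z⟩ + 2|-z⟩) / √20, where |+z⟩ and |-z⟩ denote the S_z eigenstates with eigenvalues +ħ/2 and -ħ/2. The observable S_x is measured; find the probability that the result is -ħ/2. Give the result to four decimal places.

0.9000

|-x⟩ = (|+z⟩ - |-z⟩)/√2, so ⟨-x|ψ⟩ = (-6) / (√2·√20).
P = |-6|² / 40 = 36/40.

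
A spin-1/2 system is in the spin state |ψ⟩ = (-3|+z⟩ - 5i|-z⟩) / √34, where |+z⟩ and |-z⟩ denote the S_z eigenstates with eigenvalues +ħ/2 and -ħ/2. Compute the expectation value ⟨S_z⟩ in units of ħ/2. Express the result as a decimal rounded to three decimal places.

⟨σ_z⟩ = |a|² - |b|² divided by |a|²+|b|², with a, b the |+z⟩, |-z⟩ amplitudes.
= (9 - 25)/34 = -16/34.
⟨S_z⟩ = (ħ/2)·⟨σ_z⟩.

-0.471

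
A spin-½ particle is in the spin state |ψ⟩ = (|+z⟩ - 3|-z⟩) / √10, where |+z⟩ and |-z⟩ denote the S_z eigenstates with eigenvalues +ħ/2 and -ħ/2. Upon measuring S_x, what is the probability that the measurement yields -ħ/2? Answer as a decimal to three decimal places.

0.800

|-x⟩ = (|+z⟩ - |-z⟩)/√2, so ⟨-x|ψ⟩ = (4) / (√2·√10).
P = |4|² / 20 = 16/20.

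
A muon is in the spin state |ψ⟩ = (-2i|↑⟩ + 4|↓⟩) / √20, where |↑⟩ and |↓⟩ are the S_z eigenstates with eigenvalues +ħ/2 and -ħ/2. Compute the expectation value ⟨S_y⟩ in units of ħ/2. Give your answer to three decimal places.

0.800

⟨σ_y⟩ = 2 Im(a* b)/(|a|²+|b|²) with a = -2i, b = 4.
a* b = 8i, so ⟨σ_y⟩ = 16/20.
⟨S_y⟩ = (ħ/2)·⟨σ_y⟩.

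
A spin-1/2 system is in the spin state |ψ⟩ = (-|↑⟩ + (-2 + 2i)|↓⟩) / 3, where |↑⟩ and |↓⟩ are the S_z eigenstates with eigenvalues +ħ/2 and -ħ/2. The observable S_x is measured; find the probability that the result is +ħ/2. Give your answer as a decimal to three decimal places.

|+x⟩ = (|↑⟩ + |↓⟩)/√2, so ⟨+x|ψ⟩ = (-3 + 2i) / (√2·3).
P = |-3 + 2i|² / 18 = 13/18.

0.722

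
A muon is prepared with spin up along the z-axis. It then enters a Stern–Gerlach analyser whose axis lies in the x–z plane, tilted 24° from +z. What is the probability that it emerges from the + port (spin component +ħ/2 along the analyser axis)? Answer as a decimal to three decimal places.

For spin-½, the probability of finding spin-up along an axis at angle θ to the initial spin direction is cos²(θ/2); spin-down is sin²(θ/2).
θ = 24°, so P = cos²(12°) ≈ 0.957.

0.957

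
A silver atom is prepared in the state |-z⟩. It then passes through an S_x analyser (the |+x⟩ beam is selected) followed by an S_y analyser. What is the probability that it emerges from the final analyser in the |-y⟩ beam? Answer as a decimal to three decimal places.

0.250

First analyser (S_x): from |-z⟩, P(|+x⟩) = 1/2.
After stage 1 the state is |+x⟩; P(|-y⟩) = |⟨-y|+x⟩|² = 1/2.
Joint probability = 1/2 × 1/2 = 0.250.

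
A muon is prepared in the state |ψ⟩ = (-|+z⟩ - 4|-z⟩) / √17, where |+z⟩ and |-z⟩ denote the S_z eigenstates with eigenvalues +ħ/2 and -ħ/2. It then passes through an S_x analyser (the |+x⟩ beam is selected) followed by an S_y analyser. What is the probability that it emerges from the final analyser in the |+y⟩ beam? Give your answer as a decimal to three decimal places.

0.368

First analyser (S_x): P(|+x⟩) = |⟨+x|ψ⟩|² = 25/34.
After stage 1 the state is |+x⟩; P(|+y⟩) = |⟨+y|+x⟩|² = 1/2.
Joint probability = 25/34 × 1/2 = 0.368.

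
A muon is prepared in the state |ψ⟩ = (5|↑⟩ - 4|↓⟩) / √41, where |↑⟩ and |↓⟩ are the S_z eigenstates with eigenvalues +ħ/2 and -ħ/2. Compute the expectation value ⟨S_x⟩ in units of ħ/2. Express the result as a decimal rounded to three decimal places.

⟨σ_x⟩ = 2 Re(a* b)/(|a|²+|b|²) with a = 5, b = -4.
a* b = -20, so ⟨σ_x⟩ = -40/41.
⟨S_x⟩ = (ħ/2)·⟨σ_x⟩.

-0.976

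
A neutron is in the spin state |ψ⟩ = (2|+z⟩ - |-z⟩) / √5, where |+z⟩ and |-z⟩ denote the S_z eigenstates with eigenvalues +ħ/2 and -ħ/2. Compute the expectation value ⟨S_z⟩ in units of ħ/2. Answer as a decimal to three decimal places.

0.600

⟨σ_z⟩ = |a|² - |b|² divided by |a|²+|b|², with a, b the |+z⟩, |-z⟩ amplitudes.
= (4 - 1)/5 = 3/5.
⟨S_z⟩ = (ħ/2)·⟨σ_z⟩.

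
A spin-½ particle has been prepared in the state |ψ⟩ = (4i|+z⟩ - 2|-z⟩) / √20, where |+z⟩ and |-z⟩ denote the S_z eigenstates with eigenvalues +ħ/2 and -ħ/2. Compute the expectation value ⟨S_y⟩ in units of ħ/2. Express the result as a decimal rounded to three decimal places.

0.800

⟨σ_y⟩ = 2 Im(a* b)/(|a|²+|b|²) with a = 4i, b = -2.
a* b = 8i, so ⟨σ_y⟩ = 16/20.
⟨S_y⟩ = (ħ/2)·⟨σ_y⟩.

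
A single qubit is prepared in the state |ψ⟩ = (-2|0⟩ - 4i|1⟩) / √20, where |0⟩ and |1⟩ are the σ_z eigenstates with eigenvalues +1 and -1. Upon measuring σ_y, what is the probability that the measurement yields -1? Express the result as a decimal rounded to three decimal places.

0.100

|-y⟩ = (|0⟩ - i|1⟩)/√2, so ⟨-y|ψ⟩ = (2) / (√2·√20).
P = |2|² / 40 = 4/40.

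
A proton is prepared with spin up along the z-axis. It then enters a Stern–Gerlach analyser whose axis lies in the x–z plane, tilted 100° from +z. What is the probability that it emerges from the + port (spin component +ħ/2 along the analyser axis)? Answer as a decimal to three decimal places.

0.413

For spin-½, the probability of finding spin-up along an axis at angle θ to the initial spin direction is cos²(θ/2); spin-down is sin²(θ/2).
θ = 100°, so P = cos²(50°) ≈ 0.413.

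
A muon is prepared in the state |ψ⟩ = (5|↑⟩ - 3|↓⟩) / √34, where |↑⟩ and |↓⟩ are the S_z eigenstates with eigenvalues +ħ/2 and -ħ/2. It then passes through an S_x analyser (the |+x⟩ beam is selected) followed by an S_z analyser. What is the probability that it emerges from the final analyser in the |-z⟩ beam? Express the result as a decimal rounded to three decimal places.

First analyser (S_x): P(|+x⟩) = |⟨+x|ψ⟩|² = 4/68.
After stage 1 the state is |+x⟩; P(|-z⟩) = |⟨-z|+x⟩|² = 1/2.
Joint probability = 4/68 × 1/2 = 0.029.

0.029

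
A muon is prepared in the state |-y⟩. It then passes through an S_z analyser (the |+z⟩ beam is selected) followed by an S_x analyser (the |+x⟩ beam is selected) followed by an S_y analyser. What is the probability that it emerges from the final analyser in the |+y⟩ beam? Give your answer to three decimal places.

First analyser (S_z): from |-y⟩, P(|+z⟩) = 1/2.
After stage 1 the state is |+z⟩; P(|+x⟩) = |⟨+x|+z⟩|² = 1/2.
After stage 2 the state is |+x⟩; P(|+y⟩) = |⟨+y|+x⟩|² = 1/2.
Joint probability = 1/2 × 1/2 × 1/2 = 0.125.

0.125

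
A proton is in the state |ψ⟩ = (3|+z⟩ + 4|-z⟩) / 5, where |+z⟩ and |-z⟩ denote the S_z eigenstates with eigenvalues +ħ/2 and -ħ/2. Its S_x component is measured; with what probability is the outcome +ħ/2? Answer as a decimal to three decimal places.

0.980

|+x⟩ = (|+z⟩ + |-z⟩)/√2, so ⟨+x|ψ⟩ = (7) / (√2·5).
P = |7|² / 50 = 49/50.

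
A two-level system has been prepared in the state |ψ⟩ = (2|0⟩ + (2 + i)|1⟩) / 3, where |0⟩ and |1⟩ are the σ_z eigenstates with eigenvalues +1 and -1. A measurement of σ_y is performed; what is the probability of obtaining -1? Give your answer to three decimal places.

|-y⟩ = (|0⟩ - i|1⟩)/√2, so ⟨-y|ψ⟩ = (1 + 2i) / (√2·3).
P = |1 + 2i|² / 18 = 5/18.

0.278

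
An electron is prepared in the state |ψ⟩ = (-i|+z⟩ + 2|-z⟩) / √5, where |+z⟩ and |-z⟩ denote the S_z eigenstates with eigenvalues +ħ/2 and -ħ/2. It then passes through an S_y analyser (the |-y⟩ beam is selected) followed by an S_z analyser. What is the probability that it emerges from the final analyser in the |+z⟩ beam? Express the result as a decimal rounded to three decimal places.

First analyser (S_y): P(|-y⟩) = |⟨-y|ψ⟩|² = 1/10.
After stage 1 the state is |-y⟩; P(|+z⟩) = |⟨+z|-y⟩|² = 1/2.
Joint probability = 1/10 × 1/2 = 0.050.

0.050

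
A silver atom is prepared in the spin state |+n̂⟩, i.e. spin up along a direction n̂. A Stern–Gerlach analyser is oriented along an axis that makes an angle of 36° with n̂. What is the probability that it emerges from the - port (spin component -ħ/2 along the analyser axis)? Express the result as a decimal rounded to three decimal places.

0.095

For spin-½, the probability of finding spin-up along an axis at angle θ to the initial spin direction is cos²(θ/2); spin-down is sin²(θ/2).
θ = 36°, so P = sin²(18°) ≈ 0.095.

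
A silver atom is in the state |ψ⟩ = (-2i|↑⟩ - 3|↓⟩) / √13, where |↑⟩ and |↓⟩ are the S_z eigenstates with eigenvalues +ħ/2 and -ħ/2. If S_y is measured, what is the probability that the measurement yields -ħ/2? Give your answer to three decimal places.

|-y⟩ = (|↑⟩ - i|↓⟩)/√2, so ⟨-y|ψ⟩ = (-5i) / (√2·√13).
P = |-5i|² / 26 = 25/26.

0.962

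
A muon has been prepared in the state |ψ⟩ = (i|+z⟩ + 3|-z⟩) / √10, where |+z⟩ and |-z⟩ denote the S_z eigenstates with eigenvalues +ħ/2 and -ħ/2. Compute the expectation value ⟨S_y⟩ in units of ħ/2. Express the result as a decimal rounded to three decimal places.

⟨σ_y⟩ = 2 Im(a* b)/(|a|²+|b|²) with a = i, b = 3.
a* b = -3i, so ⟨σ_y⟩ = -6/10.
⟨S_y⟩ = (ħ/2)·⟨σ_y⟩.

-0.600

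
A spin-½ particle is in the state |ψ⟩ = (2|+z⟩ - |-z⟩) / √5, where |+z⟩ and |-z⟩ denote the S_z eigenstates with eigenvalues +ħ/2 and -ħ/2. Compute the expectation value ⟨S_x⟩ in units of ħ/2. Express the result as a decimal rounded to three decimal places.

-0.800

⟨σ_x⟩ = 2 Re(a* b)/(|a|²+|b|²) with a = 2, b = -1.
a* b = -2, so ⟨σ_x⟩ = -4/5.
⟨S_x⟩ = (ħ/2)·⟨σ_x⟩.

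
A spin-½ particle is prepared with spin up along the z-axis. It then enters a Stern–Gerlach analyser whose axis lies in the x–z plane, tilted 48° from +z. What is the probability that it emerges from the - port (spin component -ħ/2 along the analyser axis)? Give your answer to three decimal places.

For spin-½, the probability of finding spin-up along an axis at angle θ to the initial spin direction is cos²(θ/2); spin-down is sin²(θ/2).
θ = 48°, so P = sin²(24°) ≈ 0.165.

0.165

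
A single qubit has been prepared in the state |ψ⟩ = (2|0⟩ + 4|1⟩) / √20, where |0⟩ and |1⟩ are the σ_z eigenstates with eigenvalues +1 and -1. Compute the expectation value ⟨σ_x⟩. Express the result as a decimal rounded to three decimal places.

⟨σ_x⟩ = 2 Re(a* b)/(|a|²+|b|²) with a = 2, b = 4.
a* b = 8, so ⟨σ_x⟩ = 16/20.

0.800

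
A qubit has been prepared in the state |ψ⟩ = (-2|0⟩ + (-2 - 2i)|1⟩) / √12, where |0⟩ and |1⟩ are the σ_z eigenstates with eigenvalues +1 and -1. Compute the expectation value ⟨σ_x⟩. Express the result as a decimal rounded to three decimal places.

0.667

⟨σ_x⟩ = 2 Re(a* b)/(|a|²+|b|²) with a = -2, b = (-2 - 2i).
a* b = (4 + 4i), so ⟨σ_x⟩ = 8/12.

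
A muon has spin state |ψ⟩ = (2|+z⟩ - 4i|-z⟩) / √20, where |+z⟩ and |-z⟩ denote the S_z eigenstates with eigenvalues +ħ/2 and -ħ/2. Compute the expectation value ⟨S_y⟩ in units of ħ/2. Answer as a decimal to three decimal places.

-0.800

⟨σ_y⟩ = 2 Im(a* b)/(|a|²+|b|²) with a = 2, b = -4i.
a* b = -8i, so ⟨σ_y⟩ = -16/20.
⟨S_y⟩ = (ħ/2)·⟨σ_y⟩.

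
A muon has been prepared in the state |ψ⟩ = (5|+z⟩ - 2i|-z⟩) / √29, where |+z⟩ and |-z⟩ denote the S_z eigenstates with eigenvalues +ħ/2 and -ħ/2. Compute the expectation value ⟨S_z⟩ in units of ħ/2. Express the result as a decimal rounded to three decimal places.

⟨σ_z⟩ = |a|² - |b|² divided by |a|²+|b|², with a, b the |+z⟩, |-z⟩ amplitudes.
= (25 - 4)/29 = 21/29.
⟨S_z⟩ = (ħ/2)·⟨σ_z⟩.

0.724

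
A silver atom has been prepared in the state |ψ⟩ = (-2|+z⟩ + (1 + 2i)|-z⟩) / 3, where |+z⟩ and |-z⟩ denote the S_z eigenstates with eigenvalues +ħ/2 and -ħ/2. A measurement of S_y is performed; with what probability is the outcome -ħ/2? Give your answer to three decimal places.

|-y⟩ = (|+z⟩ - i|-z⟩)/√2, so ⟨-y|ψ⟩ = (-4 + i) / (√2·3).
P = |-4 + i|² / 18 = 17/18.

0.944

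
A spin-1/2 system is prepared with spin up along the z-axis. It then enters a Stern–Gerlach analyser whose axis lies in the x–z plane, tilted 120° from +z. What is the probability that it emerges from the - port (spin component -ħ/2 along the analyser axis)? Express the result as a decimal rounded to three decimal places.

0.750

For spin-½, the probability of finding spin-up along an axis at angle θ to the initial spin direction is cos²(θ/2); spin-down is sin²(θ/2).
θ = 120°, so P = sin²(60°) ≈ 0.750.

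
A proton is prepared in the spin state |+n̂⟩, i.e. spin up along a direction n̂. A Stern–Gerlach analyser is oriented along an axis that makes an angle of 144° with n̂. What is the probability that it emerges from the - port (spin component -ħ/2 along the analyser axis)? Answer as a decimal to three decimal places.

0.905

For spin-½, the probability of finding spin-up along an axis at angle θ to the initial spin direction is cos²(θ/2); spin-down is sin²(θ/2).
θ = 144°, so P = sin²(72°) ≈ 0.905.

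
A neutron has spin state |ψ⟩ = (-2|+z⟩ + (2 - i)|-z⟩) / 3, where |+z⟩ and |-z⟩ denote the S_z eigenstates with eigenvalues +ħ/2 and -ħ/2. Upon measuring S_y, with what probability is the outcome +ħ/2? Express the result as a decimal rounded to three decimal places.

|+y⟩ = (|+z⟩ + i|-z⟩)/√2, so ⟨+y|ψ⟩ = (-3 - 2i) / (√2·3).
P = |-3 - 2i|² / 18 = 13/18.

0.722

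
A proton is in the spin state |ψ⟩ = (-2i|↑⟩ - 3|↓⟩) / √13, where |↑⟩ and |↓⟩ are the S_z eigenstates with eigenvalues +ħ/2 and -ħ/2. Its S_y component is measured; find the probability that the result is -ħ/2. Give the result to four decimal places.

0.9615

|-y⟩ = (|↑⟩ - i|↓⟩)/√2, so ⟨-y|ψ⟩ = (-5i) / (√2·√13).
P = |-5i|² / 26 = 25/26.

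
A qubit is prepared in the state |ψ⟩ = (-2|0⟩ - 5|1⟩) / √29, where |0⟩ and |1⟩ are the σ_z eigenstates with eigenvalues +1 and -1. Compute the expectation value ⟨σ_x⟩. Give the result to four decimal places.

0.6897

⟨σ_x⟩ = 2 Re(a* b)/(|a|²+|b|²) with a = -2, b = -5.
a* b = 10, so ⟨σ_x⟩ = 20/29.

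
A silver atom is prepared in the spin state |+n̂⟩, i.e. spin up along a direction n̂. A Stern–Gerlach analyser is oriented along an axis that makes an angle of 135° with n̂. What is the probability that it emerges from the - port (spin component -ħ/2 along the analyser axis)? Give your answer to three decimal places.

For spin-½, the probability of finding spin-up along an axis at angle θ to the initial spin direction is cos²(θ/2); spin-down is sin²(θ/2).
θ = 135°, so P = sin²(67.5°) ≈ 0.854.

0.854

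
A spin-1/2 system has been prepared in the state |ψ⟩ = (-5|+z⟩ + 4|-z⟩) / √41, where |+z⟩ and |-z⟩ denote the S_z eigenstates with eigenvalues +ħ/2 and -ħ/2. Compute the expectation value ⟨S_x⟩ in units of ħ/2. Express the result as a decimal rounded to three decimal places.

⟨σ_x⟩ = 2 Re(a* b)/(|a|²+|b|²) with a = -5, b = 4.
a* b = -20, so ⟨σ_x⟩ = -40/41.
⟨S_x⟩ = (ħ/2)·⟨σ_x⟩.

-0.976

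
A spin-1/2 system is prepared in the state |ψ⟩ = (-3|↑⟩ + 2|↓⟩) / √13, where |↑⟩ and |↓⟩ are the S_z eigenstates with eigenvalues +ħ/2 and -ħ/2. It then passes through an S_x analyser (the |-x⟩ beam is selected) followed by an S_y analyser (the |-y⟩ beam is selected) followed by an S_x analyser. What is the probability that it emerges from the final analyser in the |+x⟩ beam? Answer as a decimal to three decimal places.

0.240

First analyser (S_x): P(|-x⟩) = |⟨-x|ψ⟩|² = 25/26.
After stage 1 the state is |-x⟩; P(|-y⟩) = |⟨-y|-x⟩|² = 1/2.
After stage 2 the state is |-y⟩; P(|+x⟩) = |⟨+x|-y⟩|² = 1/2.
Joint probability = 25/26 × 1/2 × 1/2 = 0.240.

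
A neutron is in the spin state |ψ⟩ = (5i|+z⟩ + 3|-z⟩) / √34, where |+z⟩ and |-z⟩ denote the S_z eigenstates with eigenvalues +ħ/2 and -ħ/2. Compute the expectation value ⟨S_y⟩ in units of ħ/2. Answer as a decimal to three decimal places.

-0.882

⟨σ_y⟩ = 2 Im(a* b)/(|a|²+|b|²) with a = 5i, b = 3.
a* b = -15i, so ⟨σ_y⟩ = -30/34.
⟨S_y⟩ = (ħ/2)·⟨σ_y⟩.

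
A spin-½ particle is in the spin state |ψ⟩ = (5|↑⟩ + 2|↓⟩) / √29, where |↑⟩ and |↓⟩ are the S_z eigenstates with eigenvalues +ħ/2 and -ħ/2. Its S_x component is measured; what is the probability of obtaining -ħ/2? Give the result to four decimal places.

0.1552

|-x⟩ = (|↑⟩ - |↓⟩)/√2, so ⟨-x|ψ⟩ = (3) / (√2·√29).
P = |3|² / 58 = 9/58.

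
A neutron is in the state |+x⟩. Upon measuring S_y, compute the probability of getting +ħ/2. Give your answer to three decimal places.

0.500

In the S_z basis, |+x⟩ = (|+z⟩ + |-z⟩)/√2 and |+y⟩ = (|+z⟩ + i|-z⟩)/√2.
|⟨+y|+x⟩|² = 1/2.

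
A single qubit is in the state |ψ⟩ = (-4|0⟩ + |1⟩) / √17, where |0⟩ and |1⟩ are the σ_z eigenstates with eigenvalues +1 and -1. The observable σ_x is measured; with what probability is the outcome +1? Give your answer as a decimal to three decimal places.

0.265

|+x⟩ = (|0⟩ + |1⟩)/√2, so ⟨+x|ψ⟩ = (-3) / (√2·√17).
P = |-3|² / 34 = 9/34.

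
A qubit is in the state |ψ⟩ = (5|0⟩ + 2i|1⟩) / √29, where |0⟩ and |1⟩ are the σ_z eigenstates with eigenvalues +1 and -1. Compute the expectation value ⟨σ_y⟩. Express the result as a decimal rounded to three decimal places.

0.690

⟨σ_y⟩ = 2 Im(a* b)/(|a|²+|b|²) with a = 5, b = 2i.
a* b = 10i, so ⟨σ_y⟩ = 20/29.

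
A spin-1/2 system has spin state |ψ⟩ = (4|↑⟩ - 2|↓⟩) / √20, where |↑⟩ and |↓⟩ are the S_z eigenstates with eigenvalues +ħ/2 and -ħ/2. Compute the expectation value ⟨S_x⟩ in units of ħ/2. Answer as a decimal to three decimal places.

-0.800

⟨σ_x⟩ = 2 Re(a* b)/(|a|²+|b|²) with a = 4, b = -2.
a* b = -8, so ⟨σ_x⟩ = -16/20.
⟨S_x⟩ = (ħ/2)·⟨σ_x⟩.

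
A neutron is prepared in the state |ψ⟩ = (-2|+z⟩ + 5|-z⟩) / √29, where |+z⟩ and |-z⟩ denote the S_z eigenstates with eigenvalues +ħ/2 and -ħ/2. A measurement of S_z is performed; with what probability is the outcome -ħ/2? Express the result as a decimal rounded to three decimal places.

0.862

The -ħ/2 outcome corresponds to |-z⟩. Its amplitude in |ψ⟩ is 5/√29.
P = |5|² / 29 = 25/29.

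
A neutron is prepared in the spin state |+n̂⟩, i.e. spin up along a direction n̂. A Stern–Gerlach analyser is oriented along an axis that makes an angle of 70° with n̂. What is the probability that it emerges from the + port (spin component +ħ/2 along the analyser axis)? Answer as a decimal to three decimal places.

For spin-½, the probability of finding spin-up along an axis at angle θ to the initial spin direction is cos²(θ/2); spin-down is sin²(θ/2).
θ = 70°, so P = cos²(35°) ≈ 0.671.

0.671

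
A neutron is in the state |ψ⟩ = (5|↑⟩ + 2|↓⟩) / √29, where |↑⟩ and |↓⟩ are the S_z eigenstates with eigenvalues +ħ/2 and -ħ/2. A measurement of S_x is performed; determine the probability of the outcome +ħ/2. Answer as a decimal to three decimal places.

0.845

|+x⟩ = (|↑⟩ + |↓⟩)/√2, so ⟨+x|ψ⟩ = (7) / (√2·√29).
P = |7|² / 58 = 49/58.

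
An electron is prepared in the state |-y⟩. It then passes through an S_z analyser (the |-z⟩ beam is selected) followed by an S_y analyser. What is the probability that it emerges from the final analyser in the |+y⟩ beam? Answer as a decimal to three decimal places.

First analyser (S_z): from |-y⟩, P(|-z⟩) = 1/2.
After stage 1 the state is |-z⟩; P(|+y⟩) = |⟨+y|-z⟩|² = 1/2.
Joint probability = 1/2 × 1/2 = 0.250.

0.250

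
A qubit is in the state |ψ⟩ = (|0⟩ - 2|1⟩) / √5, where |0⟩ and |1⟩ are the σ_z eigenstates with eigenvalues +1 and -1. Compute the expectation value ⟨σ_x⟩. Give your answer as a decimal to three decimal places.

⟨σ_x⟩ = 2 Re(a* b)/(|a|²+|b|²) with a = 1, b = -2.
a* b = -2, so ⟨σ_x⟩ = -4/5.

-0.800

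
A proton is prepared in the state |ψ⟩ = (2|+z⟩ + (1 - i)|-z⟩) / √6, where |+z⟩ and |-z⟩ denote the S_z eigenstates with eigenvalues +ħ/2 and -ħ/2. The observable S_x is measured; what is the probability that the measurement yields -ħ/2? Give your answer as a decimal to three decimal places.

|-x⟩ = (|+z⟩ - |-z⟩)/√2, so ⟨-x|ψ⟩ = (1 + i) / (√2·√6).
P = |1 + i|² / 12 = 2/12.

0.167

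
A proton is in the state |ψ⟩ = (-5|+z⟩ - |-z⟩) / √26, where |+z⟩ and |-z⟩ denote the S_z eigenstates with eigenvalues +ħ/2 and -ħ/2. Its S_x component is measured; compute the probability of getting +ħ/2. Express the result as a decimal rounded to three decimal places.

|+x⟩ = (|+z⟩ + |-z⟩)/√2, so ⟨+x|ψ⟩ = (-6) / (√2·√26).
P = |-6|² / 52 = 36/52.

0.692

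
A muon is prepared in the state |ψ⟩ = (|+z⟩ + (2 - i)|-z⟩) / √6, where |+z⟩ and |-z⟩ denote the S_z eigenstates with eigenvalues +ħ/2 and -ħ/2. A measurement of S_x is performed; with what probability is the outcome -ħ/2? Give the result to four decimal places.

0.1667

|-x⟩ = (|+z⟩ - |-z⟩)/√2, so ⟨-x|ψ⟩ = (-1 + i) / (√2·√6).
P = |-1 + i|² / 12 = 2/12.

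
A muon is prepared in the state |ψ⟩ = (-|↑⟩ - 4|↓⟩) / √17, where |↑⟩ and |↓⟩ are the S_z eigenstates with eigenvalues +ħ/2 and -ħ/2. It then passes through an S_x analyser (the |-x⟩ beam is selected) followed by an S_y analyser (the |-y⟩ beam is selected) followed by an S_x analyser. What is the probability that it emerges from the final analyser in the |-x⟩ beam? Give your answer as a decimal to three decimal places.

0.066

First analyser (S_x): P(|-x⟩) = |⟨-x|ψ⟩|² = 9/34.
After stage 1 the state is |-x⟩; P(|-y⟩) = |⟨-y|-x⟩|² = 1/2.
After stage 2 the state is |-y⟩; P(|-x⟩) = |⟨-x|-y⟩|² = 1/2.
Joint probability = 9/34 × 1/2 × 1/2 = 0.066.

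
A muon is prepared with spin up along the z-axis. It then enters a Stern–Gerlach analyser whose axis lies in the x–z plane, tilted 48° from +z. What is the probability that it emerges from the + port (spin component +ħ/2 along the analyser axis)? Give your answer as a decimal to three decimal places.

0.835

For spin-½, the probability of finding spin-up along an axis at angle θ to the initial spin direction is cos²(θ/2); spin-down is sin²(θ/2).
θ = 48°, so P = cos²(24°) ≈ 0.835.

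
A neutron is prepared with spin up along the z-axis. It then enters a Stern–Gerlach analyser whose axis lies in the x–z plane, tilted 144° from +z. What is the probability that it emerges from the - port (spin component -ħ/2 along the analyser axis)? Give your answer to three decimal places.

0.905

For spin-½, the probability of finding spin-up along an axis at angle θ to the initial spin direction is cos²(θ/2); spin-down is sin²(θ/2).
θ = 144°, so P = sin²(72°) ≈ 0.905.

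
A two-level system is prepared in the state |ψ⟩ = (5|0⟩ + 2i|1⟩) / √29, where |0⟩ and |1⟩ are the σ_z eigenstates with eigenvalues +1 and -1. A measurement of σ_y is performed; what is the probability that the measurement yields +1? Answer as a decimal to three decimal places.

|+y⟩ = (|0⟩ + i|1⟩)/√2, so ⟨+y|ψ⟩ = (7) / (√2·√29).
P = |7|² / 58 = 49/58.

0.845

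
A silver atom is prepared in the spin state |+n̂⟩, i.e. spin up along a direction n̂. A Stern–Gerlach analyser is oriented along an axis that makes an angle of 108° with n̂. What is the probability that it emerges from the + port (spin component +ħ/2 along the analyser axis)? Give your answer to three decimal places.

0.345

For spin-½, the probability of finding spin-up along an axis at angle θ to the initial spin direction is cos²(θ/2); spin-down is sin²(θ/2).
θ = 108°, so P = cos²(54°) ≈ 0.345.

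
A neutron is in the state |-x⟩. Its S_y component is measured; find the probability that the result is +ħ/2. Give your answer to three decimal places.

0.500

In the S_z basis, |-x⟩ = (|+z⟩ - |-z⟩)/√2 and |+y⟩ = (|+z⟩ + i|-z⟩)/√2.
|⟨+y|-x⟩|² = 1/2.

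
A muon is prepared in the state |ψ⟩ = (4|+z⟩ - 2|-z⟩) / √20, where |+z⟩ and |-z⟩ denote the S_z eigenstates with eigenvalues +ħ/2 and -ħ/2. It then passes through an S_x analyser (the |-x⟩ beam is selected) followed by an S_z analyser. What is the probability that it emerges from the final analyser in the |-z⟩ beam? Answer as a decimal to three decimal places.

0.450

First analyser (S_x): P(|-x⟩) = |⟨-x|ψ⟩|² = 36/40.
After stage 1 the state is |-x⟩; P(|-z⟩) = |⟨-z|-x⟩|² = 1/2.
Joint probability = 36/40 × 1/2 = 0.450.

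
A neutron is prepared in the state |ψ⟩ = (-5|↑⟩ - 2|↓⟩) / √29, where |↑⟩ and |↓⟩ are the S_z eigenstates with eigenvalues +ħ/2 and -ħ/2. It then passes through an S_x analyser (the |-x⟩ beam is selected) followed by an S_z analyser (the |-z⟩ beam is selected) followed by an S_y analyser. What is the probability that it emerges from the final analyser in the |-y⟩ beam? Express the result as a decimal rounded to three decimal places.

0.039

First analyser (S_x): P(|-x⟩) = |⟨-x|ψ⟩|² = 9/58.
After stage 1 the state is |-x⟩; P(|-z⟩) = |⟨-z|-x⟩|² = 1/2.
After stage 2 the state is |-z⟩; P(|-y⟩) = |⟨-y|-z⟩|² = 1/2.
Joint probability = 9/58 × 1/2 × 1/2 = 0.039.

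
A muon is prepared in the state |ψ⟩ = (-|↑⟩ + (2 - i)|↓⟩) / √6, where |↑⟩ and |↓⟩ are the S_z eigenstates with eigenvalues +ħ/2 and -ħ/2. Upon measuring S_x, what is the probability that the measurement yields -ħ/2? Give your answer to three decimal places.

|-x⟩ = (|↑⟩ - |↓⟩)/√2, so ⟨-x|ψ⟩ = (-3 + i) / (√2·√6).
P = |-3 + i|² / 12 = 10/12.

0.833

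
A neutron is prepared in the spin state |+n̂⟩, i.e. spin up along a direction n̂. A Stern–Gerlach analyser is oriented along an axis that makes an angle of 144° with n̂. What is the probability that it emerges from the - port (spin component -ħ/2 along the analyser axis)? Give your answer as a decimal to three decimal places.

0.905

For spin-½, the probability of finding spin-up along an axis at angle θ to the initial spin direction is cos²(θ/2); spin-down is sin²(θ/2).
θ = 144°, so P = sin²(72°) ≈ 0.905.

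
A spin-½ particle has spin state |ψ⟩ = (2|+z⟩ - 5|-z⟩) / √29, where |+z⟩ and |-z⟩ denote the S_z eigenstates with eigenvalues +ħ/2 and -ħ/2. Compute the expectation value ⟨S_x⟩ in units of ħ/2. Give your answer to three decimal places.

-0.690

⟨σ_x⟩ = 2 Re(a* b)/(|a|²+|b|²) with a = 2, b = -5.
a* b = -10, so ⟨σ_x⟩ = -20/29.
⟨S_x⟩ = (ħ/2)·⟨σ_x⟩.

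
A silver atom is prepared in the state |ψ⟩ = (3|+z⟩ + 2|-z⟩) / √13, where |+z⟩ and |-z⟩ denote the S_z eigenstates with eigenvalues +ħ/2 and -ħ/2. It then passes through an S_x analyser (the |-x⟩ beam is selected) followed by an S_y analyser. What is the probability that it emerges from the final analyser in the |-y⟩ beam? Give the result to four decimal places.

First analyser (S_x): P(|-x⟩) = |⟨-x|ψ⟩|² = 1/26.
After stage 1 the state is |-x⟩; P(|-y⟩) = |⟨-y|-x⟩|² = 1/2.
Joint probability = 1/26 × 1/2 = 0.0192.

0.0192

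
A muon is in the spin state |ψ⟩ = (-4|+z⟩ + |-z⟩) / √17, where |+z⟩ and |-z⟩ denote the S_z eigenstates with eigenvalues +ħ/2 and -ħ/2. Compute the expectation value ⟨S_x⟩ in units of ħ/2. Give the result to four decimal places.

⟨σ_x⟩ = 2 Re(a* b)/(|a|²+|b|²) with a = -4, b = 1.
a* b = -4, so ⟨σ_x⟩ = -8/17.
⟨S_x⟩ = (ħ/2)·⟨σ_x⟩.

-0.4706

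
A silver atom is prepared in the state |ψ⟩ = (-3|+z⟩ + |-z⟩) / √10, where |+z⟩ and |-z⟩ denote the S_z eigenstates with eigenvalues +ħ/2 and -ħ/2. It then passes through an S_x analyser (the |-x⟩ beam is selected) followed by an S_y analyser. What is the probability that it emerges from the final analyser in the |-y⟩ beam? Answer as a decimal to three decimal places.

First analyser (S_x): P(|-x⟩) = |⟨-x|ψ⟩|² = 16/20.
After stage 1 the state is |-x⟩; P(|-y⟩) = |⟨-y|-x⟩|² = 1/2.
Joint probability = 16/20 × 1/2 = 0.400.

0.400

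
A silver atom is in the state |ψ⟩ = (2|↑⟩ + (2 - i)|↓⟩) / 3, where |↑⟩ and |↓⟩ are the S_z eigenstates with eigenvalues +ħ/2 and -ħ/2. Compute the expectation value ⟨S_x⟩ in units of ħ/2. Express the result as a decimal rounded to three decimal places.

0.889

⟨σ_x⟩ = 2 Re(a* b)/(|a|²+|b|²) with a = 2, b = (2 - i).
a* b = (4 - 2i), so ⟨σ_x⟩ = 8/9.
⟨S_x⟩ = (ħ/2)·⟨σ_x⟩.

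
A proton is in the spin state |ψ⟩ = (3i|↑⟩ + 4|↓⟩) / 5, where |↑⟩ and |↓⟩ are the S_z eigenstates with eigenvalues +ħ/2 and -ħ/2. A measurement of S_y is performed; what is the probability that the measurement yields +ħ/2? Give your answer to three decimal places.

0.020

|+y⟩ = (|↑⟩ + i|↓⟩)/√2, so ⟨+y|ψ⟩ = (-i) / (√2·5).
P = |-i|² / 50 = 1/50.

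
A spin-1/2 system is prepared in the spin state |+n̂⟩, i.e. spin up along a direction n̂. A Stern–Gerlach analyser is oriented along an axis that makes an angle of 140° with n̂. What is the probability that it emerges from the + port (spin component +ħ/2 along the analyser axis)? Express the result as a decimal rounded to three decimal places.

0.117

For spin-½, the probability of finding spin-up along an axis at angle θ to the initial spin direction is cos²(θ/2); spin-down is sin²(θ/2).
θ = 140°, so P = cos²(70°) ≈ 0.117.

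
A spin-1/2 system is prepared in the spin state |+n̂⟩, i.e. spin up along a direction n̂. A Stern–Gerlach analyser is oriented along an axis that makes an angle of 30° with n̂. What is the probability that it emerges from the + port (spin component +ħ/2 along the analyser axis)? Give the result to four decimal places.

0.9330

For spin-½, the probability of finding spin-up along an axis at angle θ to the initial spin direction is cos²(θ/2); spin-down is sin²(θ/2).
θ = 30°, so P = cos²(15°) ≈ 0.9330.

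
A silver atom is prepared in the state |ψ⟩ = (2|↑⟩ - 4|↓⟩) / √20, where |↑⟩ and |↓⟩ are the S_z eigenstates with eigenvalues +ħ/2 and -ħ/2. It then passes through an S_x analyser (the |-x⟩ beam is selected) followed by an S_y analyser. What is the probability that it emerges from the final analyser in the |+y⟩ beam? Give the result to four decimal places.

First analyser (S_x): P(|-x⟩) = |⟨-x|ψ⟩|² = 36/40.
After stage 1 the state is |-x⟩; P(|+y⟩) = |⟨+y|-x⟩|² = 1/2.
Joint probability = 36/40 × 1/2 = 0.4500.

0.4500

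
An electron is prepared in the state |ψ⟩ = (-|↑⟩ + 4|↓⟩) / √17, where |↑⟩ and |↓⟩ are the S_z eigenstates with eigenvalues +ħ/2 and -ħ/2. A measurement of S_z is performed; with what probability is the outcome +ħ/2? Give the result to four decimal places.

The +ħ/2 outcome corresponds to |↑⟩. Its amplitude in |ψ⟩ is -1/√17.
P = |-1|² / 17 = 1/17.

0.0588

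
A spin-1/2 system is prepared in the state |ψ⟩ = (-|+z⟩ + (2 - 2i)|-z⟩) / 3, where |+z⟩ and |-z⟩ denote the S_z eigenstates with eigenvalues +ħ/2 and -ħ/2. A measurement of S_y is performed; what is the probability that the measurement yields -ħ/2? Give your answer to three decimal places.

0.278

|-y⟩ = (|+z⟩ - i|-z⟩)/√2, so ⟨-y|ψ⟩ = (1 + 2i) / (√2·3).
P = |1 + 2i|² / 18 = 5/18.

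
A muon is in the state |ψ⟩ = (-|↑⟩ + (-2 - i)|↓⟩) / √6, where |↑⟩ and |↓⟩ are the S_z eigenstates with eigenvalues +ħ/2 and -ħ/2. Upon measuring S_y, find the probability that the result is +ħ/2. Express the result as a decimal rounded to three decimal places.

|+y⟩ = (|↑⟩ + i|↓⟩)/√2, so ⟨+y|ψ⟩ = (-2 + 2i) / (√2·√6).
P = |-2 + 2i|² / 12 = 8/12.

0.667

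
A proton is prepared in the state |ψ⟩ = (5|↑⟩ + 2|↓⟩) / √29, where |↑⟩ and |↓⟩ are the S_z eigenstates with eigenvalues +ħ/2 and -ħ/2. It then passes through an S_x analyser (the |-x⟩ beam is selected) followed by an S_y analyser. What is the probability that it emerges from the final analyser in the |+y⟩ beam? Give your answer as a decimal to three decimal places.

First analyser (S_x): P(|-x⟩) = |⟨-x|ψ⟩|² = 9/58.
After stage 1 the state is |-x⟩; P(|+y⟩) = |⟨+y|-x⟩|² = 1/2.
Joint probability = 9/58 × 1/2 = 0.078.

0.078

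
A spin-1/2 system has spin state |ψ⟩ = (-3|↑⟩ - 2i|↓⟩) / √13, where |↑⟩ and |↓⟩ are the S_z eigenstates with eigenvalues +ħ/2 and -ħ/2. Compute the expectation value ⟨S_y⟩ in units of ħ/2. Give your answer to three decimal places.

0.923

⟨σ_y⟩ = 2 Im(a* b)/(|a|²+|b|²) with a = -3, b = -2i.
a* b = 6i, so ⟨σ_y⟩ = 12/13.
⟨S_y⟩ = (ħ/2)·⟨σ_y⟩.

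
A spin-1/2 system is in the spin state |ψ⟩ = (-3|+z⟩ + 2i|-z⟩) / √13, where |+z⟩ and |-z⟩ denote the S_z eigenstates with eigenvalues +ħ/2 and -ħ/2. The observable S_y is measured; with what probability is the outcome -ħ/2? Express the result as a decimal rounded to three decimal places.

|-y⟩ = (|+z⟩ - i|-z⟩)/√2, so ⟨-y|ψ⟩ = (-5) / (√2·√13).
P = |-5|² / 26 = 25/26.

0.962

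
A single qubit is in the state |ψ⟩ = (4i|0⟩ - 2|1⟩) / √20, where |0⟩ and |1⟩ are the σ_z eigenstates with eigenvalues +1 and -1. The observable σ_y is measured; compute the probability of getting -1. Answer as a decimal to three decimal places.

0.100

|-y⟩ = (|0⟩ - i|1⟩)/√2, so ⟨-y|ψ⟩ = (2i) / (√2·√20).
P = |2i|² / 40 = 4/40.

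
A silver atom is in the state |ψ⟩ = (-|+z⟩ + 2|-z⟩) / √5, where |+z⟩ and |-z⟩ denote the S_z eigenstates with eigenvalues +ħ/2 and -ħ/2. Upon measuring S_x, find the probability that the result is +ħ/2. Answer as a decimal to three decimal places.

0.100

|+x⟩ = (|+z⟩ + |-z⟩)/√2, so ⟨+x|ψ⟩ = (1) / (√2·√5).
P = |1|² / 10 = 1/10.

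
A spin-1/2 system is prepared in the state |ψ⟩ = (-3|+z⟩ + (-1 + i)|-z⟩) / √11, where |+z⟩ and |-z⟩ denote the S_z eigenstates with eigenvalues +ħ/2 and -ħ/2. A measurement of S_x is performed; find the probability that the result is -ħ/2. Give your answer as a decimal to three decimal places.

|-x⟩ = (|+z⟩ - |-z⟩)/√2, so ⟨-x|ψ⟩ = (-2 - i) / (√2·√11).
P = |-2 - i|² / 22 = 5/22.

0.227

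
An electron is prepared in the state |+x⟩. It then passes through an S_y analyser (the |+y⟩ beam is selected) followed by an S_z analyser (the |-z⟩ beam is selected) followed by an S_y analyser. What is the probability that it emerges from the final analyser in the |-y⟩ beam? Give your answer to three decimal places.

0.125

First analyser (S_y): from |+x⟩, P(|+y⟩) = 1/2.
After stage 1 the state is |+y⟩; P(|-z⟩) = |⟨-z|+y⟩|² = 1/2.
After stage 2 the state is |-z⟩; P(|-y⟩) = |⟨-y|-z⟩|² = 1/2.
Joint probability = 1/2 × 1/2 × 1/2 = 0.125.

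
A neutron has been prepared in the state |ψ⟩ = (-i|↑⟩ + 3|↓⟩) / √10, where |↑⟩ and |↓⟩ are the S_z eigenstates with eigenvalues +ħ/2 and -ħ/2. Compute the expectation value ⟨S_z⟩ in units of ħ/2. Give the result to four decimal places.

-0.8000

⟨σ_z⟩ = |a|² - |b|² divided by |a|²+|b|², with a, b the |↑⟩, |↓⟩ amplitudes.
= (1 - 9)/10 = -8/10.
⟨S_z⟩ = (ħ/2)·⟨σ_z⟩.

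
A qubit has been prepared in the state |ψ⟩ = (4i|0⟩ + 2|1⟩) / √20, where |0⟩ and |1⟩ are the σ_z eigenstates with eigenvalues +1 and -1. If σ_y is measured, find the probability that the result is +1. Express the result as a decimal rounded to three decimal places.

0.100

|+y⟩ = (|0⟩ + i|1⟩)/√2, so ⟨+y|ψ⟩ = (2i) / (√2·√20).
P = |2i|² / 40 = 4/40.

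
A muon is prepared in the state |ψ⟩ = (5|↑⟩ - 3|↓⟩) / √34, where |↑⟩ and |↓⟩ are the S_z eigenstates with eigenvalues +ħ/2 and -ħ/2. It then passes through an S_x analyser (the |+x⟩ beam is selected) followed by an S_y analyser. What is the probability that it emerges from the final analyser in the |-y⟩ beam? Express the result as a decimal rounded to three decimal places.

0.029

First analyser (S_x): P(|+x⟩) = |⟨+x|ψ⟩|² = 4/68.
After stage 1 the state is |+x⟩; P(|-y⟩) = |⟨-y|+x⟩|² = 1/2.
Joint probability = 4/68 × 1/2 = 0.029.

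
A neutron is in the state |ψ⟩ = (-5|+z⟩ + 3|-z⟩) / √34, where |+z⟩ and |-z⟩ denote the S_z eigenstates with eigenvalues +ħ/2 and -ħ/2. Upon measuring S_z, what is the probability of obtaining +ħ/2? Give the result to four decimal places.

0.7353

The +ħ/2 outcome corresponds to |+z⟩. Its amplitude in |ψ⟩ is -5/√34.
P = |-5|² / 34 = 25/34.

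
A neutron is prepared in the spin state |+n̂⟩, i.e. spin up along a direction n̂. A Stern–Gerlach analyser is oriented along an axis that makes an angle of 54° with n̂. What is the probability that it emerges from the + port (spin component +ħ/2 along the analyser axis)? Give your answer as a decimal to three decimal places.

0.794

For spin-½, the probability of finding spin-up along an axis at angle θ to the initial spin direction is cos²(θ/2); spin-down is sin²(θ/2).
θ = 54°, so P = cos²(27°) ≈ 0.794.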